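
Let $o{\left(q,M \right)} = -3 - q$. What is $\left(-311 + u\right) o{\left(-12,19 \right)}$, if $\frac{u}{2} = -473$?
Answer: $-11313$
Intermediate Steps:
$u = -946$ ($u = 2 \left(-473\right) = -946$)
$\left(-311 + u\right) o{\left(-12,19 \right)} = \left(-311 - 946\right) \left(-3 - -12\right) = - 1257 \left(-3 + 12\right) = \left(-1257\right) 9 = -11313$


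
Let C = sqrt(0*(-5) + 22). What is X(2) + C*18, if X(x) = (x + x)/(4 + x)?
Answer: 2/3 + 18*sqrt(22) ≈ 85.094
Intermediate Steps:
X(x) = 2*x/(4 + x) (X(x) = (2*x)/(4 + x) = 2*x/(4 + x))
C = sqrt(22) (C = sqrt(0 + 22) = sqrt(22) ≈ 4.6904)
X(2) + C*18 = 2*2/(4 + 2) + sqrt(22)*18 = 2*2/6 + 18*sqrt(22) = 2*2*(1/6) + 18*sqrt(22) = 2/3 + 18*sqrt(22)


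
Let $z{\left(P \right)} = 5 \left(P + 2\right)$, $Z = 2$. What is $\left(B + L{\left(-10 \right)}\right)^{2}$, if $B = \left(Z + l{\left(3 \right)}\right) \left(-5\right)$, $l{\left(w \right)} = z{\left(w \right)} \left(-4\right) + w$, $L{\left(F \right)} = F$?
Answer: $216225$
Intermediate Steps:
$z{\left(P \right)} = 10 + 5 P$ ($z{\left(P \right)} = 5 \left(2 + P\right) = 10 + 5 P$)
$l{\left(w \right)} = -40 - 19 w$ ($l{\left(w \right)} = \left(10 + 5 w\right) \left(-4\right) + w = \left(-40 - 20 w\right) + w = -40 - 19 w$)
$B = 475$ ($B = \left(2 - 97\right) \left(-5\right) = \left(-95\right) \left(-5\right) = 475$)
$\left(B + L{\left(-10 \right)}\right)^{2} = \left(475 - 10\right)^{2} = 465^{2} = 216225$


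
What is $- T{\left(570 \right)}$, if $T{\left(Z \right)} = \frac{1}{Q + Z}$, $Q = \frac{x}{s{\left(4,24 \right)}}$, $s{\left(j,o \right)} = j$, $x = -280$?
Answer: $- \frac{1}{500} \approx -0.002$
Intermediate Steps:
$Q = -70$ ($Q = - \frac{280}{4} = \left(-280\right) \frac{1}{4} = -70$)
$T{\left(Z \right)} = \frac{1}{-70 + Z}$
$- T{\left(570 \right)} = - \frac{1}{-70 + 570} = - \frac{1}{500}$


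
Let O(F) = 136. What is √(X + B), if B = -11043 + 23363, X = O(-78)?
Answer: 6*√346 ≈ 111.61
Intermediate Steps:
X = 136
B = 12320
√(X + B) = √(136 + 12320) = √12456 = 6*√346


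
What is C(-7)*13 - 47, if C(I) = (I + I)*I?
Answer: 1227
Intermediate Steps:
C(I) = 2*I² (C(I) = (2*I)*I = 2*I²)
C(-7)*13 - 47 = (2*(-7)²)*13 - 47 = (2*49)*13 - 47 = 98*13 - 47 = 1274 - 47 = 1227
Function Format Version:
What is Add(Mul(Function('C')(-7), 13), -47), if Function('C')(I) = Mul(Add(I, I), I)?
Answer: 1227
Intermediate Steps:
Function('C')(I) = Mul(2, Pow(I, 2)) (Function('C')(I) = Mul(Mul(2, I), I) = Mul(2, Pow(I, 2)))
Add(Mul(Function('C')(-7), 13), -47) = Add(Mul(Mul(2, Pow(-7, 2)), 13), -47) = Add(Mul(Mul(2, 49), 13), -47) = Add(Mul(98, 13), -47) = Add(1274, -47) = 1227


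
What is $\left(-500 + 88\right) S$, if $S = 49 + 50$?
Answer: $-40788$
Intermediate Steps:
$S = 99$
$\left(-500 + 88\right) S = \left(-500 + 88\right) 99 = \left(-412\right) 99 = -40788$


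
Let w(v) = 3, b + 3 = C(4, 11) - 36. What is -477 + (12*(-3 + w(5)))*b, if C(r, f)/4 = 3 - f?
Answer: -477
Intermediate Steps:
C(r, f) = 12 - 4*f (C(r, f) = 4*(3 - f) = 12 - 4*f)
b = -71 (b = -3 + ((12 - 4*11) - 36) = -3 + ((12 - 44) - 36) = -3 + (-32 - 36) = -3 - 68 = -71)
-477 + (12*(-3 + w(5)))*b = -477 + (12*(-3 + 3))*(-71) = -477 + (12*0)*(-71) = -477 + 0*(-71) = -477 + 0 = -477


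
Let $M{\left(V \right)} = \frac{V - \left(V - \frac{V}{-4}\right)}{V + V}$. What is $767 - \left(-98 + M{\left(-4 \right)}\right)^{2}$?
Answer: $- \frac{567137}{64} \approx -8861.5$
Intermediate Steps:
$M{\left(V \right)} = - \frac{1}{8}$ ($M{\left(V \right)} = \frac{V - \left(V - V \left(- \frac{1}{4}\right)\right)}{2 V} = \left(V - \frac{5 V}{4}\right) \frac{1}{2 V} = - \frac{V}{4} \frac{1}{2 V} = - \frac{1}{8}$)
$767 - \left(-98 + M{\left(-4 \right)}\right)^{2} = 767 - \left(-98 - \frac{1}{8}\right)^{2} = 767 - \left(- \frac{785}{8}\right)^{2} = 767 - \frac{616225}{64} = - \frac{567137}{64}$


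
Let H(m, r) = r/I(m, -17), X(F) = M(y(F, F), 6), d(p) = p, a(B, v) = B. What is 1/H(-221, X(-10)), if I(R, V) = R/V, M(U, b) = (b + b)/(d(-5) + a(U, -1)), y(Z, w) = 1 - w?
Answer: 13/2 ≈ 6.5000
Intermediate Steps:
M(U, b) = 2*b/(-5 + U) (M(U, b) = (b + b)/(-5 + U) = (2*b)/(-5 + U) = 2*b/(-5 + U))
X(F) = 12/(-4 - F) (X(F) = 2*6/(-5 + (1 - F)) = 2*6/(-4 - F) = 12/(-4 - F))
H(m, r) = -17*r/m (H(m, r) = r/((m/(-17))) = r/((m*(-1/17))) = r/((-m/17)) = r*(-17/m) = -17*r/m)
1/H(-221, X(-10)) = 1/(-17*(-12/(4 - 10))/(-221)) = 1/(-17*(-12/(-6))*(-1/221)) = 1/(-17*(-12*(-1/6))*(-1/221)) = 1/(-17*2*(-1/221)) = 1/(2/13) = 13/2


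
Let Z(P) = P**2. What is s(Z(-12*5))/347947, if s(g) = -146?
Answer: -146/347947 ≈ -0.00041960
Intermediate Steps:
s(Z(-12*5))/347947 = -146/347947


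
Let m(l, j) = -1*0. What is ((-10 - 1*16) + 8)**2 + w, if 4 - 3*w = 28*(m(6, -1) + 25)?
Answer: 92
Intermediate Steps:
m(l, j) = 0
w = -232 (w = 4/3 - 28*(0 + 25)/3 = 4/3 - 28*25/3 = 4/3 - 1/3*700 = 4/3 - 700/3 = -232)
((-10 - 1*16) + 8)**2 + w = ((-10 - 1*16) + 8)**2 - 232 = ((-10 - 16) + 8)**2 - 232 = (-26 + 8)**2 - 232 = (-18)**2 - 232 = 324 - 232 = 92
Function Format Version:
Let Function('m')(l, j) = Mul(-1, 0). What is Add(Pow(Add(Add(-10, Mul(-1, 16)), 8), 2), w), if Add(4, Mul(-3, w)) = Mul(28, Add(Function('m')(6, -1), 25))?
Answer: 92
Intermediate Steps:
Function('m')(l, j) = 0
w = -232 (w = Add(Rational(4, 3), Mul(Rational(-1, 3), Mul(28, Add(0, 25)))) = Add(Rational(4, 3), Mul(Rational(-1, 3), Mul(28, 25))) = Add(Rational(4, 3), Mul(Rational(-1, 3), 700)) = Add(Rational(4, 3), Rational(-700, 3)) = -232)
Add(Pow(Add(Add(-10, Mul(-1, 16)), 8), 2), w) = Add(Pow(Add(Add(-10, Mul(-1, 16)), 8), 2), -232) = Add(Pow(Add(Add(-10, -16), 8), 2), -232) = Add(Pow(Add(-26, 8), 2), -232) = Add(Pow(-18, 2), -232) = Add(324, -232) = 92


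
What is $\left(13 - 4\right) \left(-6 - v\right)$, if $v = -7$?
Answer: $9$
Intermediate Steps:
$\left(13 - 4\right) \left(-6 - v\right) = \left(13 - 4\right) \left(-6 - -7\right) = 9 \left(-6 + 7\right) = 9 \cdot 1 = 9$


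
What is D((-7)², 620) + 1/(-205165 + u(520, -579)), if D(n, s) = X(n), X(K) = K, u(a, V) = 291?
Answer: 10038825/204874 ≈ 49.000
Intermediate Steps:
D(n, s) = n
D((-7)², 620) + 1/(-205165 + u(520, -579)) = (-7)² + 1/(-205165 + 291) = 49 + 1/(-204874) = 49 - 1/204874 = 10038825/204874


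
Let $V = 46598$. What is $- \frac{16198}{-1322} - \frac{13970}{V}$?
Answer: $\frac{184081516}{15400639} \approx 11.953$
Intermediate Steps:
$- \frac{16198}{-1322} - \frac{13970}{V} = - \frac{16198}{-1322} - \frac{13970}{46598} = \left(-16198\right) \left(- \frac{1}{1322}\right) - \frac{6985}{23299} = \frac{8099}{661} - \frac{6985}{23299} = \frac{184081516}{15400639}$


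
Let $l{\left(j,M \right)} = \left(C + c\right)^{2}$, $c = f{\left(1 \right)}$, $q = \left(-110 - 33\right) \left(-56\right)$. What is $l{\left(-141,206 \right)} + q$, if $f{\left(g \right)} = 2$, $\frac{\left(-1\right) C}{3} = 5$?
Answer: $8177$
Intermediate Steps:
$C = -15$ ($C = \left(-3\right) 5 = -15$)
$q = 8008$ ($q = \left(-143\right) \left(-56\right) = 8008$)
$c = 2$
$l{\left(j,M \right)} = 169$ ($l{\left(j,M \right)} = \left(-15 + 2\right)^{2} = \left(-13\right)^{2} = 169$)
$l{\left(-141,206 \right)} + q = 169 + 8008 = 8177$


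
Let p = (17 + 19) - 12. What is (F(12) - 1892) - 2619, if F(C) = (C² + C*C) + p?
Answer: -4199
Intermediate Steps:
p = 24 (p = 36 - 12 = 24)
F(C) = 24 + 2*C² (F(C) = (C² + C*C) + 24 = (C² + C²) + 24 = 2*C² + 24 = 24 + 2*C²)
(F(12) - 1892) - 2619 = ((24 + 2*12²) - 1892) - 2619 = ((24 + 2*144) - 1892) - 2619 = ((24 + 288) - 1892) - 2619 = (312 - 1892) - 2619 = -1580 - 2619 = -4199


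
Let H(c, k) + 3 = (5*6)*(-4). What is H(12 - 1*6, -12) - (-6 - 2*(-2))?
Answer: -121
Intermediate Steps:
H(c, k) = -123 (H(c, k) = -3 + (5*6)*(-4) = -3 + 30*(-4) = -3 - 120 = -123)
H(12 - 1*6, -12) - (-6 - 2*(-2)) = -123 - (-6 - 2*(-2)) = -123 - (-6 + 4) = -123 - 1*(-2) = -123 + 2 = -121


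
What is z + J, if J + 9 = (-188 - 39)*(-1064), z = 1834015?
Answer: 2075534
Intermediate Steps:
J = 241519 (J = -9 + (-188 - 39)*(-1064) = -9 - 227*(-1064) = -9 + 241528 = 241519)
z + J = 1834015 + 241519 = 2075534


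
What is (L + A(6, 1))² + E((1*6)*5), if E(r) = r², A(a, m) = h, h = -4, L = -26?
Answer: 1800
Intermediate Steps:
A(a, m) = -4
(L + A(6, 1))² + E((1*6)*5) = (-26 - 4)² + ((1*6)*5)² = (-30)² + (6*5)² = 900 + 30² = 900 + 900 = 1800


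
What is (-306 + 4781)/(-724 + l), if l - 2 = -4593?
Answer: -895/1063 ≈ -0.84196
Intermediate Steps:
l = -4591 (l = 2 - 4593 = -4591)
(-306 + 4781)/(-724 + l) = (-306 + 4781)/(-724 - 4591) = 4475/(-5315) = 4475*(-1/5315) = -895/1063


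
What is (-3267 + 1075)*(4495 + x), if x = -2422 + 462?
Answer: -5556720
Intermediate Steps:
x = -1960
(-3267 + 1075)*(4495 + x) = (-3267 + 1075)*(4495 - 1960) = -2192*2535 = -5556720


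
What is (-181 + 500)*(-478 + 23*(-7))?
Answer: -203841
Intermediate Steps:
(-181 + 500)*(-478 + 23*(-7)) = 319*(-478 - 161) = 319*(-639) = -203841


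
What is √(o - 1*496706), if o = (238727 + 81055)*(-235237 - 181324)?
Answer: 2*I*√33302301602 ≈ 3.6498e+5*I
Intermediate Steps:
o = -133208709702 (o = 319782*(-416561) = -133208709702)
√(o - 1*496706) = √(-133208709702 - 1*496706) = √(-133208709702 - 496706) = √(-133209206408) = 2*I*√33302301602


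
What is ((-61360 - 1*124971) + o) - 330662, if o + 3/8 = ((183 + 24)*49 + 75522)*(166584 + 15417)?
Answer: 124724789373/8 ≈ 1.5591e+10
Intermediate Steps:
o = 124728925317/8 (o = -3/8 + ((183 + 24)*49 + 75522)*(166584 + 15417) = -3/8 + (207*49 + 75522)*182001 = -3/8 + (10143 + 75522)*182001 = -3/8 + 85665*182001 = -3/8 + 15591115665 = 124728925317/8 ≈ 1.5591e+10)
((-61360 - 1*124971) + o) - 330662 = ((-61360 - 1*124971) + 124728925317/8) - 330662 = ((-61360 - 124971) + 124728925317/8) - 330662 = (-186331 + 124728925317/8) - 330662 = 124727434669/8 - 330662 = 124724789373/8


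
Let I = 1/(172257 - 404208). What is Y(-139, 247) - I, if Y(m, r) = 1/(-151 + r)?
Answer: 25783/2474144 ≈ 0.010421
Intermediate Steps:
I = -1/231951 (I = 1/(-231951) = -1/231951 ≈ -4.3113e-6)
Y(-139, 247) - I = 1/(-151 + 247) - 1*(-1/231951) = 1/96 + 1/231951 = 25783/2474144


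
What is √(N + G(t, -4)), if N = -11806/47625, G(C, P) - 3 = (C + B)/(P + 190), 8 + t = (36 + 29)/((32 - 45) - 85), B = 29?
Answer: 29*√58143131745/4133850 ≈ 1.6916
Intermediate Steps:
t = -849/98 (t = -8 + (36 + 29)/((32 - 45) - 85) = -8 + 65/(-13 - 85) = -8 + 65/(-98) = -8 + 65*(-1/98) = -8 - 65/98 = -849/98 ≈ -8.6633)
G(C, P) = 3 + (29 + C)/(190 + P) (G(C, P) = 3 + (C + 29)/(P + 190) = 3 + (29 + C)/(190 + P))
N = -11806/47625 (N = -11806*1/47625 = -11806/47625 ≈ -0.24790)
√(N + G(t, -4)) = √(-11806/47625 + (599 - 849/98 + 3*(-4))/(190 - 4)) = √(-11806/47625 + (599 - 849/98 - 12)/186) = √(-11806/47625 + (1/186)*(56677/98)) = √(-11806/47625 + 56677/18228) = √(828014119/289369500) = 29*√58143131745/4133850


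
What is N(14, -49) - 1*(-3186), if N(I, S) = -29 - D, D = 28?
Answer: 3129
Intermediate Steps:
N(I, S) = -57 (N(I, S) = -29 - 1*28 = -29 - 28 = -57)
N(14, -49) - 1*(-3186) = -57 - 1*(-3186) = -57 + 3186 = 3129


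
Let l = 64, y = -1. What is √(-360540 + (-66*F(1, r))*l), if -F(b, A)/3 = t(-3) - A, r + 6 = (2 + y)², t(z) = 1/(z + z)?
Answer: 14*I*√1527 ≈ 547.08*I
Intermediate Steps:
t(z) = 1/(2*z)
r = -5 (r = -6 + (2 - 1)² = -6 + 1² = -6 + 1 = -5)
F(b, A) = ½ + 3*A (F(b, A) = -3*((½)/(-3) - A) = -3*((½)*(-⅓) - A) = -3*(-⅙ - A) = ½ + 3*A)
√(-360540 + (-66*F(1, r))*l) = √(-360540 - 66*(½ + 3*(-5))*64) = √(-360540 - 66*(½ - 15)*64) = √(-360540 - 66*(-29/2)*64) = √(-360540 + 957*64) = √(-360540 + 61248) = √(-299292) = 14*I*√1527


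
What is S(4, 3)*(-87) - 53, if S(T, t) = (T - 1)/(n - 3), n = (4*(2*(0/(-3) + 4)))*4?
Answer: -6886/125 ≈ -55.088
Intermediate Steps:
n = 128 (n = (4*(2*(0*(-⅓) + 4)))*4 = (4*(2*(0 + 4)))*4 = (4*(2*4))*4 = (4*8)*4 = 32*4 = 128)
S(T, t) = -1/125 + T/125 (S(T, t) = (T - 1)/(128 - 3) = (-1 + T)/125 = (-1 + T)*(1/125) = -1/125 + T/125)
S(4, 3)*(-87) - 53 = (-1/125 + (1/125)*4)*(-87) - 53 = (-1/125 + 4/125)*(-87) - 53 = (3/125)*(-87) - 53 = -261/125 - 53 = -6886/125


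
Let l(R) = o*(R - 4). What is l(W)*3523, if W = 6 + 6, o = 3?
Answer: 84552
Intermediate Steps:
W = 12
l(R) = -12 + 3*R (l(R) = 3*(R - 4) = 3*(-4 + R) = -12 + 3*R)
l(W)*3523 = (-12 + 3*12)*3523 = (-12 + 36)*3523 = 24*3523 = 84552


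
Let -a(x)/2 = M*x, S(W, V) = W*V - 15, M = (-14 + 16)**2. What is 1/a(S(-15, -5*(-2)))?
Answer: 1/1320 ≈ 0.00075758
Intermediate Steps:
M = 4 (M = 2**2 = 4)
S(W, V) = -15 + V*W (S(W, V) = V*W - 15 = -15 + V*W)
a(x) = -8*x
1/a(S(-15, -5*(-2))) = 1/(-8*(-15 - 5*(-2)*(-15))) = 1/(-8*(-15 + 10*(-15))) = 1/(-8*(-15 - 150)) = 1/(-8*(-165)) = 1/1320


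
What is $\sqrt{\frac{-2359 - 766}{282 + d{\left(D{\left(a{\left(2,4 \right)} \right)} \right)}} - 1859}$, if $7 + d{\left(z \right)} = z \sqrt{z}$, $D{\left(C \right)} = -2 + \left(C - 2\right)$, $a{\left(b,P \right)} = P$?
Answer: $\frac{9 i \sqrt{2794}}{11} \approx 43.248 i$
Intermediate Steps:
$D{\left(C \right)} = -4 + C$ ($D{\left(C \right)} = -2 + \left(-2 + C\right) = -4 + C$)
$d{\left(z \right)} = -7 + z^{\frac{3}{2}}$ ($d{\left(z \right)} = -7 + z \sqrt{z} = -7 + z^{\frac{3}{2}}$)
$\sqrt{\frac{-2359 - 766}{282 + d{\left(D{\left(a{\left(2,4 \right)} \right)} \right)}} - 1859} = \sqrt{\frac{-2359 - 766}{282 - \left(7 - \left(-4 + 4\right)^{\frac{3}{2}}\right)} - 1859} = \sqrt{- \frac{3125}{282 - \left(7 - 0^{\frac{3}{2}}\right)} - 1859} = \sqrt{- \frac{3125}{282 + \left(-7 + 0\right)} - 1859} = \sqrt{- \frac{3125}{282 - 7} - 1859} = \sqrt{- \frac{3125}{275} - 1859} = \sqrt{\left(-3125\right) \frac{1}{275} - 1859} = \sqrt{- \frac{125}{11} - 1859} = \sqrt{- \frac{20574}{11}} = \frac{9 i \sqrt{2794}}{11}$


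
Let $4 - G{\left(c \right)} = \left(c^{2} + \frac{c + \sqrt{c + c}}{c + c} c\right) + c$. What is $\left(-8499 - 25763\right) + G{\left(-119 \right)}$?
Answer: $- \frac{96481}{2} - \frac{i \sqrt{238}}{2} \approx -48241.0 - 7.7136 i$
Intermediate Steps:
$G{\left(c \right)} = 4 - c^{2} - \frac{3 c}{2} - \frac{\sqrt{2} \sqrt{c}}{2}$ ($G{\left(c \right)} = 4 - \left(\left(c^{2} + \frac{c + \sqrt{c + c}}{c + c} c\right) + c\right) = 4 - \left(\left(c^{2} + \frac{c + \sqrt{2 c}}{2 c} c\right) + c\right) = 4 - \left(\left(c^{2} + \left(c + \sqrt{2} \sqrt{c}\right) \frac{1}{2 c} c\right) + c\right) = 4 - \left(\left(c^{2} + \frac{c + \sqrt{2} \sqrt{c}}{2 c} c\right) + c\right) = 4 - \left(\left(c^{2} + \left(\frac{c}{2} + \frac{\sqrt{2} \sqrt{c}}{2}\right)\right) + c\right) = 4 - \left(\left(c^{2} + \frac{c}{2} + \frac{\sqrt{2} \sqrt{c}}{2}\right) + c\right) = 4 - \left(c^{2} + \frac{3 c}{2} + \frac{\sqrt{2} \sqrt{c}}{2}\right) = 4 - c^{2} - \frac{3 c}{2} - \frac{\sqrt{2} \sqrt{c}}{2}$)
$\left(-8499 - 25763\right) + G{\left(-119 \right)} = \left(-8499 - 25763\right) - \left(\frac{27957}{2} + \frac{\sqrt{2} \sqrt{-119}}{2}\right) = -34262 + \left(4 - 14161 + \frac{357}{2} - \frac{\sqrt{2} i \sqrt{119}}{2}\right) = -34262 + \left(4 - 14161 + \frac{357}{2} - \frac{i \sqrt{238}}{2}\right) = -34262 - \left(\frac{27957}{2} + \frac{i \sqrt{238}}{2}\right) = - \frac{96481}{2} - \frac{i \sqrt{238}}{2}$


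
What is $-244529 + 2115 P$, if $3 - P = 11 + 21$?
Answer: $-305864$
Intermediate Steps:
$P = -29$ ($P = 3 - \left(11 + 21\right) = 3 - 32 = -29$)
$-244529 + 2115 P = -244529 + 2115 \left(-29\right) = -244529 - 61335 = -305864$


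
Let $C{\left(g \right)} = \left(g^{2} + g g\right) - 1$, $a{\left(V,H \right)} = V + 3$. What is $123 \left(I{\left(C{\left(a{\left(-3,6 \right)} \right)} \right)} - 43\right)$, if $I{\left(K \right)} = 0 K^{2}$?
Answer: $-5289$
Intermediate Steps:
$a{\left(V,H \right)} = 3 + V$
$C{\left(g \right)} = -1 + 2 g^{2}$ ($C{\left(g \right)} = \left(g^{2} + g^{2}\right) - 1 = 2 g^{2} - 1 = -1 + 2 g^{2}$)
$I{\left(K \right)} = 0$
$123 \left(I{\left(C{\left(a{\left(-3,6 \right)} \right)} \right)} - 43\right) = 123 \left(0 - 43\right) = 123 \left(-43\right) = -5289$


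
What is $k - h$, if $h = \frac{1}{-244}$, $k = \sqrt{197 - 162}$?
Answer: $\frac{1}{244} + \sqrt{35} \approx 5.9202$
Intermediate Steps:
$k = \sqrt{35} \approx 5.9161$
$h = - \frac{1}{244} \approx -0.0040984$
$k - h = \sqrt{35} - - \frac{1}{244} = \sqrt{35} + \frac{1}{244} = \frac{1}{244} + \sqrt{35}$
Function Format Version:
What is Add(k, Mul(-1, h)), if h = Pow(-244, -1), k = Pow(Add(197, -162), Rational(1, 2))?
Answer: Add(Rational(1, 244), Pow(35, Rational(1, 2))) ≈ 5.9202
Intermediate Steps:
k = Pow(35, Rational(1, 2)) ≈ 5.9161
h = Rational(-1, 244) ≈ -0.0040984
Add(k, Mul(-1, h)) = Add(Pow(35, Rational(1, 2)), Mul(-1, Rational(-1, 244))) = Add(Pow(35, Rational(1, 2)), Rational(1, 244)) = Add(Rational(1, 244), Pow(35, Rational(1, 2)))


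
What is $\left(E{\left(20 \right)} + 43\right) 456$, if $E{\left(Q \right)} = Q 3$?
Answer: $46968$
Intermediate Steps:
$E{\left(Q \right)} = 3 Q$
$\left(E{\left(20 \right)} + 43\right) 456 = \left(3 \cdot 20 + 43\right) 456 = \left(60 + 43\right) 456 = 103 \cdot 456 = 46968$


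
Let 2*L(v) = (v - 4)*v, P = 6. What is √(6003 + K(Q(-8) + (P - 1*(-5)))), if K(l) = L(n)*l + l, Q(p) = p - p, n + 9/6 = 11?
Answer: √100822/4 ≈ 79.381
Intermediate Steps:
n = 19/2 (n = -3/2 + 11 = 19/2 ≈ 9.5000)
Q(p) = 0
L(v) = v*(-4 + v)/2 (L(v) = ((v - 4)*v)/2 = ((-4 + v)*v)/2 = (v*(-4 + v))/2 = v*(-4 + v)/2)
K(l) = 217*l/8 (K(l) = ((½)*(19/2)*(-4 + 19/2))*l + l = ((½)*(19/2)*(11/2))*l + l = 209*l/8 + l = 217*l/8)
√(6003 + K(Q(-8) + (P - 1*(-5)))) = √(6003 + 217*(0 + (6 - 1*(-5)))/8) = √(6003 + 217*(0 + (6 + 5))/8) = √(6003 + 217*(0 + 11)/8) = √(6003 + (217/8)*11) = √(6003 + 2387/8) = √(50411/8) = √100822/4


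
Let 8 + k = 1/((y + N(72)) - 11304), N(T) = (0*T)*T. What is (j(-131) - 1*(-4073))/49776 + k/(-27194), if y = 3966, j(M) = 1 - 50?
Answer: 16789782871/206932906164 ≈ 0.081136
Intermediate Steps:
j(M) = -49
N(T) = 0 (N(T) = 0*T = 0)
k = -58705/7338 (k = -8 + 1/((3966 + 0) - 11304) = -8 + 1/(3966 - 11304) = -8 + 1/(-7338) = -8 - 1/7338 = -58705/7338 ≈ -8.0001)
(j(-131) - 1*(-4073))/49776 + k/(-27194) = (-49 - 1*(-4073))/49776 - 58705/7338/(-27194) = (-49 + 4073)*(1/49776) - 58705/7338*(-1/27194) = 4024*(1/49776) + 58705/199549572 = 503/6222 + 58705/199549572 = 16789782871/206932906164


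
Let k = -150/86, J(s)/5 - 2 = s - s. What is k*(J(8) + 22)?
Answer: -2400/43 ≈ -55.814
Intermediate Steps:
J(s) = 10 (J(s) = 10 + 5*(s - s) = 10 + 5*0 = 10 + 0 = 10)
k = -75/43 (k = -150*1/86 = -75/43 ≈ -1.7442)
k*(J(8) + 22) = -75*(10 + 22)/43 = -75/43*32 = -2400/43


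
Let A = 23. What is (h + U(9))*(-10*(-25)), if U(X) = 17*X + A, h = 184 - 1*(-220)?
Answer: 145000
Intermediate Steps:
h = 404 (h = 184 + 220 = 404)
U(X) = 23 + 17*X (U(X) = 17*X + 23 = 23 + 17*X)
(h + U(9))*(-10*(-25)) = (404 + (23 + 17*9))*(-10*(-25)) = (404 + (23 + 153))*250 = (404 + 176)*250 = 580*250 = 145000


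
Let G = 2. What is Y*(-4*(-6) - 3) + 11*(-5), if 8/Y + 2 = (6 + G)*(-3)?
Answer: -799/13 ≈ -61.462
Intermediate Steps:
Y = -4/13 (Y = 8/(-2 + (6 + 2)*(-3)) = 8/(-2 + 8*(-3)) = 8/(-2 - 24) = 8/(-26) = 8*(-1/26) = -4/13 ≈ -0.30769)
Y*(-4*(-6) - 3) + 11*(-5) = -4*(-4*(-6) - 3)/13 + 11*(-5) = -4*(24 - 3)/13 - 55 = -4/13*21 - 55 = -84/13 - 55 = -799/13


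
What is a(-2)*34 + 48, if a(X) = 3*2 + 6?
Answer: 456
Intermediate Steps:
a(X) = 12 (a(X) = 6 + 6 = 12)
a(-2)*34 + 48 = 12*34 + 48 = 408 + 48 = 456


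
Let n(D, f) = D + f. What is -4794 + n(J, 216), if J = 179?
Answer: -4399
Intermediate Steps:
-4794 + n(J, 216) = -4794 + (179 + 216) = -4794 + 395 = -4399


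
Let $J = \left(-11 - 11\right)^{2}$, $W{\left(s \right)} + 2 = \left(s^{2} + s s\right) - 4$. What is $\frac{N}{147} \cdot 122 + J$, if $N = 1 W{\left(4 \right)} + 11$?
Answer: $\frac{75662}{147} \approx 514.71$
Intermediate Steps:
$W{\left(s \right)} = -6 + 2 s^{2}$ ($W{\left(s \right)} = -2 - \left(4 - s^{2} - s s\right) = -2 + \left(\left(s^{2} + s^{2}\right) - 4\right) = -2 + \left(2 s^{2} - 4\right) = -2 + \left(-4 + 2 s^{2}\right) = -6 + 2 s^{2}$)
$J = 484$ ($J = \left(-22\right)^{2} = 484$)
$N = 37$ ($N = 1 \left(-6 + 2 \cdot 4^{2}\right) + 11 = 1 \left(-6 + 2 \cdot 16\right) + 11 = 1 \left(-6 + 32\right) + 11 = 1 \cdot 26 + 11 = 26 + 11 = 37$)
$\frac{N}{147} \cdot 122 + J = \frac{37}{147} \cdot 122 + 484 = \frac{4514}{147} + 484 = \frac{75662}{147}$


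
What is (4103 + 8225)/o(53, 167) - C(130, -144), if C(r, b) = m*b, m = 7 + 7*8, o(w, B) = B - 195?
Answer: 60422/7 ≈ 8631.7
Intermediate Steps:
o(w, B) = -195 + B
m = 63 (m = 7 + 56 = 63)
C(r, b) = 63*b
(4103 + 8225)/o(53, 167) - C(130, -144) = (4103 + 8225)/(-195 + 167) - 63*(-144) = 12328/(-28) - 1*(-9072) = 12328*(-1/28) + 9072 = -3082/7 + 9072 = 60422/7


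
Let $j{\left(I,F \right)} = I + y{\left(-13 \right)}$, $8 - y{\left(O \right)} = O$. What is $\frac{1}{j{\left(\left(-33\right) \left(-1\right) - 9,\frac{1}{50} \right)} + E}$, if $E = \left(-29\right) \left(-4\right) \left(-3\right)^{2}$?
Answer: $\frac{1}{1089} \approx 0.00091827$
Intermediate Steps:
$y{\left(O \right)} = 8 - O$
$j{\left(I,F \right)} = 21 + I$ ($j{\left(I,F \right)} = I + \left(8 - -13\right) = I + \left(8 + 13\right) = I + 21 = 21 + I$)
$E = 1044$ ($E = 116 \cdot 9 = 1044$)
$\frac{1}{j{\left(\left(-33\right) \left(-1\right) - 9,\frac{1}{50} \right)} + E} = \frac{1}{\left(21 - -24\right) + 1044} = \frac{1}{\left(21 + \left(33 - 9\right)\right) + 1044} = \frac{1}{\left(21 + 24\right) + 1044} = \frac{1}{45 + 1044} = \frac{1}{1089}$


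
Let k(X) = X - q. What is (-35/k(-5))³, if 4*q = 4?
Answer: 42875/216 ≈ 198.50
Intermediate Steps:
q = 1 (q = (¼)*4 = 1)
k(X) = -1 + X (k(X) = X - 1*1 = X - 1 = -1 + X)
(-35/k(-5))³ = (-35/(-1 - 5))³ = (-35/(-6))³ = (-35*(-⅙))³ = (35/6)³ = 42875/216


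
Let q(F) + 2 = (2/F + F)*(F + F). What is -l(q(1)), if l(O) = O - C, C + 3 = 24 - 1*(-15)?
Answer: 32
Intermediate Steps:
C = 36 (C = -3 + (24 - 1*(-15)) = -3 + (24 + 15) = -3 + 39 = 36)
q(F) = -2 + 2*F*(F + 2/F) (q(F) = -2 + (2/F + F)*(F + F) = -2 + (F + 2/F)*(2*F) = -2 + 2*F*(F + 2/F))
l(O) = -36 + O (l(O) = O - 1*36 = O - 36 = -36 + O)
-l(q(1)) = -(-36 + (2 + 2*1²)) = -(-36 + (2 + 2*1)) = -(-36 + (2 + 2)) = -(-36 + 4) = -1*(-32) = 32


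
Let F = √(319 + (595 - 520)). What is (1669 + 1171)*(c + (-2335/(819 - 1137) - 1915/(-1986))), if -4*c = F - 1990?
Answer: 25200377900/17543 - 710*√394 ≈ 1.4224e+6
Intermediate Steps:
F = √394 (F = √(319 + 75) = √394 ≈ 19.849)
c = 995/2 - √394/4 (c = -(√394 - 1990)/4 = -(-1990 + √394)/4 = 995/2 - √394/4 ≈ 492.54)
(1669 + 1171)*(c + (-2335/(819 - 1137) - 1915/(-1986))) = (1669 + 1171)*((995/2 - √394/4) + (-2335/(819 - 1137) - 1915/(-1986))) = 2840*((995/2 - √394/4) + (-2335/(-318) - 1915*(-1/1986))) = 2840*((995/2 - √394/4) + (-2335*(-1/318) + 1915/1986)) = 2840*((995/2 - √394/4) + (2335/318 + 1915/1986)) = 2840*((995/2 - √394/4) + 145730/17543) = 2840*(17746745/35086 - √394/4) = 25200377900/17543 - 710*√394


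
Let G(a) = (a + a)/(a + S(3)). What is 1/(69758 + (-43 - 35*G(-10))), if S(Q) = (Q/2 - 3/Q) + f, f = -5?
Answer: 29/2020335 ≈ 1.4354e-5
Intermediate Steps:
S(Q) = -5 + Q/2 - 3/Q (S(Q) = (Q/2 - 3/Q) - 5 = -5 + Q/2 - 3/Q)
G(a) = 2*a/(-9/2 + a) (G(a) = (a + a)/(a + (-5 + (1/2)*3 - 3/3)) = (2*a)/(a + (-5 + 3/2 - 3*1/3)) = (2*a)/(a + (-5 + 3/2 - 1)) = (2*a)/(a - 9/2) = (2*a)/(-9/2 + a) = 2*a/(-9/2 + a))
1/(69758 + (-43 - 35*G(-10))) = 1/(69758 + (-43 - 140*(-10)/(-9 + 2*(-10)))) = 1/(69758 + (-43 - 140*(-10)/(-9 - 20))) = 1/(69758 + (-43 - 140*(-10)/(-29))) = 1/(69758 + (-43 - 140*(-10)*(-1)/29)) = 1/(69758 + (-43 - 35*40/29)) = 1/(69758 + (-43 - 1400/29)) = 1/(69758 - 2647/29) = 1/(2020335/29) = 29/2020335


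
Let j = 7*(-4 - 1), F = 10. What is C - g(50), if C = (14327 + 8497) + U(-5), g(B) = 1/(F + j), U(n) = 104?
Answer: 573201/25 ≈ 22928.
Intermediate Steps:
j = -35 (j = 7*(-5) = -35)
g(B) = -1/25 (g(B) = 1/(10 - 35) = 1/(-25) = -1/25)
C = 22928 (C = (14327 + 8497) + 104 = 22824 + 104 = 22928)
C - g(50) = 22928 - 1*(-1/25) = 22928 + 1/25 = 573201/25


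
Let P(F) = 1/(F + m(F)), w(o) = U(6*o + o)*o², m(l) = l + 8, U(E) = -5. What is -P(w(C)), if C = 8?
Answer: 1/632 ≈ 0.0015823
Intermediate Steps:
m(l) = 8 + l
w(o) = -5*o²
P(F) = 1/(8 + 2*F) (P(F) = 1/(F + (8 + F)) = 1/(8 + 2*F))
-P(w(C)) = -1/(2*(4 - 5*8²)) = -1/(2*(4 - 5*64)) = -1/(2*(4 - 320)) = -1/(2*(-316)) = -(-1)/(2*316) = -1*(-1/632) = 1/632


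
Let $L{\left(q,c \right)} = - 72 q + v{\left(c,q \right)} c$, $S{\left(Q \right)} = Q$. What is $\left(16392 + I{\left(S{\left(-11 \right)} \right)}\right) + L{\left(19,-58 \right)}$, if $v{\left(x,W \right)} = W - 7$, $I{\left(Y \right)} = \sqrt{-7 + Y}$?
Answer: $14328 + 3 i \sqrt{2} \approx 14328.0 + 4.2426 i$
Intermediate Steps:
$v{\left(x,W \right)} = -7 + W$ ($v{\left(x,W \right)} = W - 7 = -7 + W$)
$L{\left(q,c \right)} = - 72 q + c \left(-7 + q\right)$ ($L{\left(q,c \right)} = - 72 q + \left(-7 + q\right) c = - 72 q + c \left(-7 + q\right)$)
$\left(16392 + I{\left(S{\left(-11 \right)} \right)}\right) + L{\left(19,-58 \right)} = \left(16392 + \sqrt{-7 - 11}\right) - \left(1368 + 58 \left(-7 + 19\right)\right) = \left(16392 + \sqrt{-18}\right) - 2064 = \left(16392 + 3 i \sqrt{2}\right) - 2064 = 14328 + 3 i \sqrt{2}$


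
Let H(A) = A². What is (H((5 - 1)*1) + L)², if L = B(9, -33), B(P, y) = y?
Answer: 289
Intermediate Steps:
L = -33
(H((5 - 1)*1) + L)² = (((5 - 1)*1)² - 33)² = ((4*1)² - 33)² = (4² - 33)² = (16 - 33)² = (-17)² = 289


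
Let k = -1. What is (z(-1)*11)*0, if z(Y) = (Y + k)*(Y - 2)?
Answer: 0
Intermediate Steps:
z(Y) = (-1 + Y)*(-2 + Y) (z(Y) = (Y - 1)*(Y - 2) = (-1 + Y)*(-2 + Y))
(z(-1)*11)*0 = ((2 + (-1)² - 3*(-1))*11)*0 = ((2 + 1 + 3)*11)*0 = (6*11)*0 = 66*0 = 0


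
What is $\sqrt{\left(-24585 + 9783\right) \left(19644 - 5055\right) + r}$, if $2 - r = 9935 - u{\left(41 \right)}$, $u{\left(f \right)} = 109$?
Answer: $11 i \sqrt{1784762} \approx 14695.0 i$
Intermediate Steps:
$r = -9824$ ($r = 2 - \left(9935 - 109\right) = 2 - 9826 = -9824$)
$\sqrt{\left(-24585 + 9783\right) \left(19644 - 5055\right) + r} = \sqrt{\left(-24585 + 9783\right) \left(19644 - 5055\right) - 9824} = \sqrt{\left(-14802\right) 14589 - 9824} = \sqrt{-215946378 - 9824} = \sqrt{-215956202} = 11 i \sqrt{1784762}$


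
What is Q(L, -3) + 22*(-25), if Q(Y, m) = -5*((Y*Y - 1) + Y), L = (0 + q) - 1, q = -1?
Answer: -555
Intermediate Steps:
L = -2 (L = (0 - 1) - 1 = -1 - 1 = -2)
Q(Y, m) = 5 - 5*Y - 5*Y**2 (Q(Y, m) = -5*((Y**2 - 1) + Y) = -5*((-1 + Y**2) + Y) = -5*(-1 + Y + Y**2) = 5 - 5*Y - 5*Y**2)
Q(L, -3) + 22*(-25) = (5 - 5*(-2) - 5*(-2)**2) + 22*(-25) = (5 + 10 - 5*4) - 550 = (5 + 10 - 20) - 550 = -5 - 550 = -555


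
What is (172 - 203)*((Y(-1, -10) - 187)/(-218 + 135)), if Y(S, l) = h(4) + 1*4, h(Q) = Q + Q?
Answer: -5425/83 ≈ -65.361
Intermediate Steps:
h(Q) = 2*Q
Y(S, l) = 12 (Y(S, l) = 2*4 + 1*4 = 8 + 4 = 12)
(172 - 203)*((Y(-1, -10) - 187)/(-218 + 135)) = (172 - 203)*((12 - 187)/(-218 + 135)) = -(-5425)/(-83) = -(-5425)*(-1)/83 = -31*175/83 = -5425/83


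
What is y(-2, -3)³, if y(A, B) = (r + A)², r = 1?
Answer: 1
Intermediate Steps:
y(A, B) = (1 + A)²
y(-2, -3)³ = ((1 - 2)²)³ = ((-1)²)³ = 1³ = 1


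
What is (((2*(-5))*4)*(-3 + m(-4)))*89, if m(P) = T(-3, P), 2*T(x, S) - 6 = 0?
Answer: 0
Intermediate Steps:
T(x, S) = 3 (T(x, S) = 3 + (½)*0 = 3 + 0 = 3)
m(P) = 3
(((2*(-5))*4)*(-3 + m(-4)))*89 = (((2*(-5))*4)*(-3 + 3))*89 = (-10*4*0)*89 = -40*0*89 = 0*89 = 0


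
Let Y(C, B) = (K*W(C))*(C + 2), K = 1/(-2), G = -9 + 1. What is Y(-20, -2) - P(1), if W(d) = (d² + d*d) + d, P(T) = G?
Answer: 7028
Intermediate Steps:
G = -8
P(T) = -8
W(d) = d + 2*d² (W(d) = (d² + d²) + d = 2*d² + d = d + 2*d²)
K = -½ ≈ -0.50000
Y(C, B) = -C*(1 + 2*C)*(2 + C)/2 (Y(C, B) = (-C*(1 + 2*C)/2)*(C + 2) = (-C*(1 + 2*C)/2)*(2 + C) = -C*(1 + 2*C)*(2 + C)/2)
Y(-20, -2) - P(1) = -½*(-20)*(1 + 2*(-20))*(2 - 20) - 1*(-8) = -½*(-20)*(1 - 40)*(-18) + 8 = -½*(-20)*(-39)*(-18) + 8 = 7020 + 8 = 7028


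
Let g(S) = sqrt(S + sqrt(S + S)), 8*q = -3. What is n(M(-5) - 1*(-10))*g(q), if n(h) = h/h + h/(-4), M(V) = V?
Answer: -sqrt(-6 + 8*I*sqrt(3))/16 ≈ -0.13331 - 0.203*I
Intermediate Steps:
q = -3/8 (q = (1/8)*(-3) = -3/8 ≈ -0.37500)
g(S) = sqrt(S + sqrt(2)*sqrt(S)) (g(S) = sqrt(S + sqrt(2*S)) = sqrt(S + sqrt(2)*sqrt(S)))
n(h) = 1 - h/4 (n(h) = 1 + h*(-1/4) = 1 - h/4)
n(M(-5) - 1*(-10))*g(q) = (1 - (-5 - 1*(-10))/4)*sqrt(-3/8 + sqrt(2)*sqrt(-3/8)) = (1 - (-5 + 10)/4)*sqrt(-3/8 + sqrt(2)*(I*sqrt(6)/4)) = (1 - 1/4*5)*sqrt(-3/8 + I*sqrt(3)/2) = (1 - 5/4)*sqrt(-3/8 + I*sqrt(3)/2) = -sqrt(-3/8 + I*sqrt(3)/2)/4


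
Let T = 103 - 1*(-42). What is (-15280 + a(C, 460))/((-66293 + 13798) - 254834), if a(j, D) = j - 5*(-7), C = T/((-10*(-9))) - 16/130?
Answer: 17834909/359574930 ≈ 0.049600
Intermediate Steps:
T = 145 (T = 103 + 42 = 145)
C = 1741/1170 (C = 145/((-10*(-9))) - 16/130 = 145/90 - 16*1/130 = 145*(1/90) - 8/65 = 29/18 - 8/65 = 1741/1170 ≈ 1.4880)
a(j, D) = 35 + j (a(j, D) = j + 35 = 35 + j)
(-15280 + a(C, 460))/((-66293 + 13798) - 254834) = (-15280 + (35 + 1741/1170))/((-66293 + 13798) - 254834) = (-15280 + 42691/1170)/(-52495 - 254834) = -17834909/1170/(-307329) = -17834909/1170*(-1/307329) = 17834909/359574930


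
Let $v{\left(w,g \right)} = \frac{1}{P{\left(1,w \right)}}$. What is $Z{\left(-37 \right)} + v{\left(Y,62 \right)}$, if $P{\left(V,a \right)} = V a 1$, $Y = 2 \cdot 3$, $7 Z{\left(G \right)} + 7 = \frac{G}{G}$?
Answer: $- \frac{29}{42} \approx -0.69048$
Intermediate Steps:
$Z{\left(G \right)} = - \frac{6}{7}$ ($Z{\left(G \right)} = -1 + \frac{G \frac{1}{G}}{7} = -1 + \frac{1}{7} \cdot 1 = -1 + \frac{1}{7} = - \frac{6}{7}$)
$Y = 6$
$P{\left(V,a \right)} = V a$
$v{\left(w,g \right)} = \frac{1}{w}$ ($v{\left(w,g \right)} = \frac{1}{1 w} = \frac{1}{w}$)
$Z{\left(-37 \right)} + v{\left(Y,62 \right)} = - \frac{6}{7} + \frac{1}{6} = - \frac{29}{42}$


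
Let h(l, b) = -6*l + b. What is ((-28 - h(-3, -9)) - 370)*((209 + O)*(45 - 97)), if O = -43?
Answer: 3513224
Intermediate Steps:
h(l, b) = b - 6*l
((-28 - h(-3, -9)) - 370)*((209 + O)*(45 - 97)) = ((-28 - (-9 - 6*(-3))) - 370)*((209 - 43)*(45 - 97)) = ((-28 - (-9 + 18)) - 370)*(166*(-52)) = ((-28 - 1*9) - 370)*(-8632) = ((-28 - 9) - 370)*(-8632) = (-37 - 370)*(-8632) = -407*(-8632) = 3513224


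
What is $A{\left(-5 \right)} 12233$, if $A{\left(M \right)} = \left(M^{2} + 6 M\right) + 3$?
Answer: $-24466$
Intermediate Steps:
$A{\left(M \right)} = 3 + M^{2} + 6 M$
$A{\left(-5 \right)} 12233 = \left(3 + \left(-5\right)^{2} + 6 \left(-5\right)\right) 12233 = \left(3 + 25 - 30\right) 12233 = \left(-2\right) 12233 = -24466$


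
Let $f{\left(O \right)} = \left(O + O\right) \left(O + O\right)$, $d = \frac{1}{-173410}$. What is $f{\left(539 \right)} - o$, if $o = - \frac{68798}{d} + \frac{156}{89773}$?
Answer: $- \frac{1070911013145364}{89773} \approx -1.1929 \cdot 10^{10}$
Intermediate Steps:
$d = - \frac{1}{173410} \approx -5.7667 \cdot 10^{-6}$
$f{\left(O \right)} = 4 O^{2}$ ($f{\left(O \right)} = 2 O 2 O = 4 O^{2}$)
$o = \frac{1071015336912296}{89773}$ ($o = - \frac{68798}{- \frac{1}{173410}} + \frac{156}{89773} = \left(-68798\right) \left(-173410\right) + 156 \cdot \frac{1}{89773} = 11930261180 + \frac{156}{89773} = \frac{1071015336912296}{89773} \approx 1.193 \cdot 10^{10}$)
$f{\left(539 \right)} - o = 4 \cdot 539^{2} - \frac{1071015336912296}{89773} = 4 \cdot 290521 - \frac{1071015336912296}{89773} = 1162084 - \frac{1071015336912296}{89773} = - \frac{1070911013145364}{89773}$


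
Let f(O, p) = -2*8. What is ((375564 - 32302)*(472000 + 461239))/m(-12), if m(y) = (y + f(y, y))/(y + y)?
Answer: 1922072913708/7 ≈ 2.7458e+11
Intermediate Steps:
f(O, p) = -16
m(y) = (-16 + y)/(2*y) (m(y) = (y - 16)/(y + y) = (-16 + y)/((2*y)) = (-16 + y)*(1/(2*y)) = (-16 + y)/(2*y))
((375564 - 32302)*(472000 + 461239))/m(-12) = ((375564 - 32302)*(472000 + 461239))/(((½)*(-16 - 12)/(-12))) = (343262*933239)/(((½)*(-1/12)*(-28))) = 320345485618/(7/6) = 320345485618*(6/7) = 1922072913708/7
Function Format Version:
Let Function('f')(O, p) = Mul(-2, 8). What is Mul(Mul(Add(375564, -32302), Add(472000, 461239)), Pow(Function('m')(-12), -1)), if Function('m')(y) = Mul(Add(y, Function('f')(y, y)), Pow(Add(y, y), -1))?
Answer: Rational(1922072913708, 7) ≈ 2.7458e+11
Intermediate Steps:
Function('f')(O, p) = -16
Function('m')(y) = Mul(Rational(1, 2), Pow(y, -1), Add(-16, y)) (Function('m')(y) = Mul(Add(y, -16), Pow(Add(y, y), -1)) = Mul(Add(-16, y), Pow(Mul(2, y), -1)) = Mul(Add(-16, y), Mul(Rational(1, 2), Pow(y, -1))) = Mul(Rational(1, 2), Pow(y, -1), Add(-16, y)))
Mul(Mul(Add(375564, -32302), Add(472000, 461239)), Pow(Function('m')(-12), -1)) = Mul(Mul(Add(375564, -32302), Add(472000, 461239)), Pow(Mul(Rational(1, 2), Pow(-12, -1), Add(-16, -12)), -1)) = Mul(Mul(343262, 933239), Pow(Mul(Rational(1, 2), Rational(-1, 12), -28), -1)) = Mul(320345485618, Pow(Rational(7, 6), -1)) = Mul(320345485618, Rational(6, 7)) = Rational(1922072913708, 7)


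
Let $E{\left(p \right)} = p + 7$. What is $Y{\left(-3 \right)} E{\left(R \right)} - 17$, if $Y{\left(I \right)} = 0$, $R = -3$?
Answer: $-17$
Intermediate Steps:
$E{\left(p \right)} = 7 + p$
$Y{\left(-3 \right)} E{\left(R \right)} - 17 = 0 \left(7 - 3\right) - 17 = 0 \cdot 4 - 17 = 0 - 17 = -17$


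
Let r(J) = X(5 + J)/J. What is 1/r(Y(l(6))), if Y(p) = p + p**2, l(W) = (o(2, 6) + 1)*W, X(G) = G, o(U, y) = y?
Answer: 1806/1811 ≈ 0.99724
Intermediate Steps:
l(W) = 7*W (l(W) = (6 + 1)*W = 7*W)
r(J) = (5 + J)/J
1/r(Y(l(6))) = 1/((5 + (7*6)*(1 + 7*6))/(((7*6)*(1 + 7*6)))) = 1/((5 + 42*(1 + 42))/((42*(1 + 42)))) = 1/((5 + 42*43)/((42*43))) = 1/((5 + 1806)/1806) = 1/((1/1806)*1811) = 1/(1811/1806) = 1806/1811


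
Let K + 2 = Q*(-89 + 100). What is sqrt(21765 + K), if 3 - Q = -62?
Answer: sqrt(22478) ≈ 149.93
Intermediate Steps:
Q = 65 (Q = 3 - 1*(-62) = 3 + 62 = 65)
K = 713 (K = -2 + 65*(-89 + 100) = -2 + 65*11 = -2 + 715 = 713)
sqrt(21765 + K) = sqrt(21765 + 713) = sqrt(22478)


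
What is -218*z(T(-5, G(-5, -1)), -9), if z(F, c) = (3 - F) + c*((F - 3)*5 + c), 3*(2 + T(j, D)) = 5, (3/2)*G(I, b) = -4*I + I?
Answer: -153254/3 ≈ -51085.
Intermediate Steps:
G(I, b) = -2*I (G(I, b) = 2*(-4*I + I)/3 = 2*(-3*I)/3 = -2*I)
T(j, D) = -1/3 (T(j, D) = -2 + (1/3)*5 = -2 + 5/3 = -1/3)
z(F, c) = 3 - F + c*(-15 + c + 5*F) (z(F, c) = (3 - F) + c*((-3 + F)*5 + c) = (3 - F) + c*((-15 + 5*F) + c) = (3 - F) + c*(-15 + c + 5*F) = 3 - F + c*(-15 + c + 5*F))
-218*z(T(-5, G(-5, -1)), -9) = -218*(3 + (-9)**2 - 1*(-1/3) - 15*(-9) + 5*(-1/3)*(-9)) = -218*(3 + 81 + 1/3 + 135 + 15) = -218*703/3 = -153254/3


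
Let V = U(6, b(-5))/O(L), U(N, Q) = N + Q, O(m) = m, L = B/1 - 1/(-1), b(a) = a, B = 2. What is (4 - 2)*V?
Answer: ⅔ ≈ 0.66667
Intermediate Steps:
L = 3 (L = 2/1 - 1/(-1) = 2*1 - 1*(-1) = 2 + 1 = 3)
V = ⅓ (V = (6 - 5)/3 = 1*(⅓) = ⅓ ≈ 0.33333)
(4 - 2)*V = (4 - 2)*(⅓) = 2*(⅓) = ⅔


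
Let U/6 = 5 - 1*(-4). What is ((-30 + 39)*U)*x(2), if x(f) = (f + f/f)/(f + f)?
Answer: 729/2 ≈ 364.50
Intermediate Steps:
U = 54 (U = 6*(5 - 1*(-4)) = 6*(5 + 4) = 6*9 = 54)
x(f) = (1 + f)/(2*f) (x(f) = (f + 1)/((2*f)) = (1 + f)*(1/(2*f)) = (1 + f)/(2*f))
((-30 + 39)*U)*x(2) = ((-30 + 39)*54)*((1/2)*(1 + 2)/2) = (9*54)*((1/2)*(1/2)*3) = 486*(3/4) = 729/2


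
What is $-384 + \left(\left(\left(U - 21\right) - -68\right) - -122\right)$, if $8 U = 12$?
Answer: $- \frac{427}{2} \approx -213.5$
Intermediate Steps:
$U = \frac{3}{2}$ ($U = \frac{1}{8} \cdot 12 = \frac{3}{2} \approx 1.5$)
$-384 + \left(\left(\left(U - 21\right) - -68\right) - -122\right) = -384 + \left(\left(\left(\frac{3}{2} - 21\right) - -68\right) - -122\right) = -384 + \left(\left(\left(\frac{3}{2} - 21\right) + 68\right) + 122\right) = -384 + \left(\left(- \frac{39}{2} + 68\right) + 122\right) = -384 + \left(\frac{97}{2} + 122\right) = -384 + \frac{341}{2} = - \frac{427}{2}$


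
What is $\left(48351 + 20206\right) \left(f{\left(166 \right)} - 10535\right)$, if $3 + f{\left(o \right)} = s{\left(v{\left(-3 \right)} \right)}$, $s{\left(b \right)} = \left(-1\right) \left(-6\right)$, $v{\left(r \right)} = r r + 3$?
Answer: $-722042324$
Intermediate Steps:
$v{\left(r \right)} = 3 + r^{2}$ ($v{\left(r \right)} = r^{2} + 3 = 3 + r^{2}$)
$s{\left(b \right)} = 6$
$f{\left(o \right)} = 3$ ($f{\left(o \right)} = -3 + 6 = 3$)
$\left(48351 + 20206\right) \left(f{\left(166 \right)} - 10535\right) = \left(48351 + 20206\right) \left(3 - 10535\right) = 68557 \left(-10532\right) = -722042324$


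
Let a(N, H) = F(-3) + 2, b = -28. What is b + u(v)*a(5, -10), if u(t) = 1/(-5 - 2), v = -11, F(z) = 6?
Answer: -204/7 ≈ -29.143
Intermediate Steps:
a(N, H) = 8 (a(N, H) = 6 + 2 = 8)
u(t) = -⅐ (u(t) = 1/(-7) = -⅐)
b + u(v)*a(5, -10) = -28 - ⅐*8 = -28 - 8/7 = -204/7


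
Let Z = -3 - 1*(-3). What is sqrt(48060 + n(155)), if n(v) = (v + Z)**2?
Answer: sqrt(72085) ≈ 268.49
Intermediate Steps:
Z = 0 (Z = -3 + 3 = 0)
n(v) = v**2 (n(v) = (v + 0)**2 = v**2)
sqrt(48060 + n(155)) = sqrt(48060 + 155**2) = sqrt(48060 + 24025) = sqrt(72085)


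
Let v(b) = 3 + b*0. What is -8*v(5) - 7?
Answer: -31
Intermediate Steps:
v(b) = 3 (v(b) = 3 + 0 = 3)
-8*v(5) - 7 = -8*3 - 7 = -24 - 7 = -31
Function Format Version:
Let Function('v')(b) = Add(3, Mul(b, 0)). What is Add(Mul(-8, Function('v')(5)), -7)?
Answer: -31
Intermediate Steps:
Function('v')(b) = 3 (Function('v')(b) = Add(3, 0) = 3)
Add(Mul(-8, Function('v')(5)), -7) = Add(Mul(-8, 3), -7) = Add(-24, -7) = -31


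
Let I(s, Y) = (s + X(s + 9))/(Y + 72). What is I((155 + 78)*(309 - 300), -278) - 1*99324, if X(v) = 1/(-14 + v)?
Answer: -42808263373/430952 ≈ -99334.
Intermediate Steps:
I(s, Y) = (s + 1/(-5 + s))/(72 + Y) (I(s, Y) = (s + 1/(-14 + (s + 9)))/(Y + 72) = (s + 1/(-14 + (9 + s)))/(72 + Y) = (s + 1/(-5 + s))/(72 + Y))
I((155 + 78)*(309 - 300), -278) - 1*99324 = (1 + ((155 + 78)*(309 - 300))*(-5 + (155 + 78)*(309 - 300)))/((-5 + (155 + 78)*(309 - 300))*(72 - 278)) - 1*99324 = (1 + (233*9)*(-5 + 233*9))/((-5 + 233*9)*(-206)) - 99324 = -1/206*(1 + 2097*(-5 + 2097))/(-5 + 2097) - 99324 = -1/206*(1 + 2097*2092)/2092 - 99324 = (1/2092)*(-1/206)*(1 + 4386924) - 99324 = (1/2092)*(-1/206)*4386925 - 99324 = -4386925/430952 - 99324 = -42808263373/430952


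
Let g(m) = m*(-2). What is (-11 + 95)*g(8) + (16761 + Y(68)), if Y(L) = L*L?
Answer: 20041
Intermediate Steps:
Y(L) = L**2
g(m) = -2*m
(-11 + 95)*g(8) + (16761 + Y(68)) = (-11 + 95)*(-2*8) + (16761 + 68**2) = 84*(-16) + (16761 + 4624) = -1344 + 21385 = 20041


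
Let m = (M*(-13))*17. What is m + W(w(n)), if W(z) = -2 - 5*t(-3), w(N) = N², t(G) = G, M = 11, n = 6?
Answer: -2418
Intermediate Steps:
m = -2431 (m = (11*(-13))*17 = -143*17 = -2431)
W(z) = 13 (W(z) = -2 - 5*(-3) = -2 + 15 = 13)
m + W(w(n)) = -2431 + 13 = -2418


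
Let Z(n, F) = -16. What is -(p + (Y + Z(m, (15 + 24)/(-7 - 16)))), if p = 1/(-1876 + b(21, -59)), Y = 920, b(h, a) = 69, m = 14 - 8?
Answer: -1633527/1807 ≈ -904.00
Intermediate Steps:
m = 6
p = -1/1807 (p = 1/(-1876 + 69) = 1/(-1807) = -1/1807 ≈ -0.00055340)
-(p + (Y + Z(m, (15 + 24)/(-7 - 16)))) = -(-1/1807 + (920 - 16)) = -(-1/1807 + 904) = -1*1633527/1807 = -1633527/1807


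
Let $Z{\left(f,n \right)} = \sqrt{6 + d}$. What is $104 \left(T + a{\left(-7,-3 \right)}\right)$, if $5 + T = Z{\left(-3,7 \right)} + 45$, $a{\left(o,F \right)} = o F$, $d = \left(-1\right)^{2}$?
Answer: $6344 + 104 \sqrt{7} \approx 6619.2$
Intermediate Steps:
$d = 1$
$Z{\left(f,n \right)} = \sqrt{7}$ ($Z{\left(f,n \right)} = \sqrt{6 + 1} = \sqrt{7}$)
$a{\left(o,F \right)} = F o$
$T = 40 + \sqrt{7}$ ($T = -5 + \left(\sqrt{7} + 45\right) = -5 + \left(45 + \sqrt{7}\right) = 40 + \sqrt{7} \approx 42.646$)
$104 \left(T + a{\left(-7,-3 \right)}\right) = 104 \left(\left(40 + \sqrt{7}\right) - -21\right) = 104 \left(\left(40 + \sqrt{7}\right) + 21\right) = 104 \left(61 + \sqrt{7}\right) = 6344 + 104 \sqrt{7}$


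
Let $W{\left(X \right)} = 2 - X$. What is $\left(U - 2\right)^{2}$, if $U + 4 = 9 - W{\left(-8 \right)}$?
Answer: $49$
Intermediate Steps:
$U = -5$ ($U = -4 + \left(9 - \left(2 - -8\right)\right) = -4 + \left(9 - \left(2 + 8\right)\right) = -4 + \left(9 - 10\right) = -4 - 1 = -5$)
$\left(U - 2\right)^{2} = \left(-5 - 2\right)^{2} = \left(-7\right)^{2} = 49$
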